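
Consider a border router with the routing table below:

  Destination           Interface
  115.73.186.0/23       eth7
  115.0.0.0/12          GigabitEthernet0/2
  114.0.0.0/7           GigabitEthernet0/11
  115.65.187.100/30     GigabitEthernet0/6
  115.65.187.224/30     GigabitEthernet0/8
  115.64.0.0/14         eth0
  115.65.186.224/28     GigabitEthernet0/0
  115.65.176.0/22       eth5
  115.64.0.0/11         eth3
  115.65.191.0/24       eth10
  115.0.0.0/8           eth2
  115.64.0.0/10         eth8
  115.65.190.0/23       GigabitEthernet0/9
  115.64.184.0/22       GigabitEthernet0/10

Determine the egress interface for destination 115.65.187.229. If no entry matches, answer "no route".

eth0

Routes whose prefix contains 115.65.187.229:
  114.0.0.0/7 (114.0.0.0 - 115.255.255.255) -> GigabitEthernet0/11
  115.0.0.0/8 (115.0.0.0 - 115.255.255.255) -> eth2
  115.64.0.0/10 (115.64.0.0 - 115.127.255.255) -> eth8
  115.64.0.0/11 (115.64.0.0 - 115.95.255.255) -> eth3
  115.64.0.0/14 (115.64.0.0 - 115.67.255.255) -> eth0
More-specific entries that do NOT match:
  115.65.187.100/30 (115.65.187.100 - 115.65.187.103) does not contain 115.65.187.229
  115.65.187.224/30 (115.65.187.224 - 115.65.187.227) does not contain 115.65.187.229
  115.65.186.224/28 (115.65.186.224 - 115.65.186.239) does not contain 115.65.187.229
  115.65.191.0/24 (115.65.191.0 - 115.65.191.255) does not contain 115.65.187.229
  115.73.186.0/23 (115.73.186.0 - 115.73.187.255) does not contain 115.65.187.229
  115.65.190.0/23 (115.65.190.0 - 115.65.191.255) does not contain 115.65.187.229
  115.65.176.0/22 (115.65.176.0 - 115.65.179.255) does not contain 115.65.187.229
  115.64.184.0/22 (115.64.184.0 - 115.64.187.255) does not contain 115.65.187.229
Longest matching prefix is /14 -> interface eth0.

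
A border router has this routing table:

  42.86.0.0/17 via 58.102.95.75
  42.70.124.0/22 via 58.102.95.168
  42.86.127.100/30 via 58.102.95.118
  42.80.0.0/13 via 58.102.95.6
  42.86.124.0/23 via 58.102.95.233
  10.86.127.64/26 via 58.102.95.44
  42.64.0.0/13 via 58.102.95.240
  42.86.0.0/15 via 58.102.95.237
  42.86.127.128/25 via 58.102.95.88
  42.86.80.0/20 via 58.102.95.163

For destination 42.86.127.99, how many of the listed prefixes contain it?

Prefixes containing 42.86.127.99:
  42.80.0.0/13 (42.80.0.0 - 42.87.255.255)
  42.86.0.0/15 (42.86.0.0 - 42.87.255.255)
  42.86.0.0/17 (42.86.0.0 - 42.86.127.255)
Total matching entries: 3.

3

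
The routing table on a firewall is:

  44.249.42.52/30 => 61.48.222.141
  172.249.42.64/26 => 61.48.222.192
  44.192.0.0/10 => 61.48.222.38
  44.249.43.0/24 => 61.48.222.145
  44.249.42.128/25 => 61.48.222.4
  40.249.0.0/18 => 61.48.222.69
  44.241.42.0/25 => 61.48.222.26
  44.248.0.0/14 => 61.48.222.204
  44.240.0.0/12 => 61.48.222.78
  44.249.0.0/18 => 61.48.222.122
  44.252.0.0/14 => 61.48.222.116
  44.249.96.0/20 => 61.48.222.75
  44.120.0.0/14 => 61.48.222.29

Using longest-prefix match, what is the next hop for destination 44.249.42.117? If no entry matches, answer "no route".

Routes whose prefix contains 44.249.42.117:
  44.192.0.0/10 (44.192.0.0 - 44.255.255.255) -> 61.48.222.38
  44.240.0.0/12 (44.240.0.0 - 44.255.255.255) -> 61.48.222.78
  44.248.0.0/14 (44.248.0.0 - 44.251.255.255) -> 61.48.222.204
  44.249.0.0/18 (44.249.0.0 - 44.249.63.255) -> 61.48.222.122
More-specific entries that do NOT match:
  44.249.42.52/30 (44.249.42.52 - 44.249.42.55) does not contain 44.249.42.117
  172.249.42.64/26 (172.249.42.64 - 172.249.42.127) does not contain 44.249.42.117
  44.249.42.128/25 (44.249.42.128 - 44.249.42.255) does not contain 44.249.42.117
  44.241.42.0/25 (44.241.42.0 - 44.241.42.127) does not contain 44.249.42.117
  44.249.43.0/24 (44.249.43.0 - 44.249.43.255) does not contain 44.249.42.117
  44.249.96.0/20 (44.249.96.0 - 44.249.111.255) does not contain 44.249.42.117
Longest matching prefix is /18 -> next hop 61.48.222.122.

61.48.222.122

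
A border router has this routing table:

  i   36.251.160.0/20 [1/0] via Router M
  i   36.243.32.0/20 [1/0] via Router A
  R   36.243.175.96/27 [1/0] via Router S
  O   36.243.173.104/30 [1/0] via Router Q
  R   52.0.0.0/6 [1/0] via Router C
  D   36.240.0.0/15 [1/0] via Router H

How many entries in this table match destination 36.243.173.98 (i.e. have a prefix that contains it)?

No listed prefix contains 36.243.173.98.
Total matching entries: 0.

0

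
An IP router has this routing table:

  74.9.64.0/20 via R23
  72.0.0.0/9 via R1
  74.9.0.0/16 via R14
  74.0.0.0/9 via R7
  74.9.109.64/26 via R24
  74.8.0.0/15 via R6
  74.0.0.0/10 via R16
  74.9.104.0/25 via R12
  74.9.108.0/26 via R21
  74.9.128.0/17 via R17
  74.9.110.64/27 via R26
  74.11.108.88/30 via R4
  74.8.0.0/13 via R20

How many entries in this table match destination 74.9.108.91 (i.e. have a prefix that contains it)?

5

Prefixes containing 74.9.108.91:
  74.0.0.0/9 (74.0.0.0 - 74.127.255.255)
  74.0.0.0/10 (74.0.0.0 - 74.63.255.255)
  74.8.0.0/13 (74.8.0.0 - 74.15.255.255)
  74.8.0.0/15 (74.8.0.0 - 74.9.255.255)
  74.9.0.0/16 (74.9.0.0 - 74.9.255.255)
Total matching entries: 5.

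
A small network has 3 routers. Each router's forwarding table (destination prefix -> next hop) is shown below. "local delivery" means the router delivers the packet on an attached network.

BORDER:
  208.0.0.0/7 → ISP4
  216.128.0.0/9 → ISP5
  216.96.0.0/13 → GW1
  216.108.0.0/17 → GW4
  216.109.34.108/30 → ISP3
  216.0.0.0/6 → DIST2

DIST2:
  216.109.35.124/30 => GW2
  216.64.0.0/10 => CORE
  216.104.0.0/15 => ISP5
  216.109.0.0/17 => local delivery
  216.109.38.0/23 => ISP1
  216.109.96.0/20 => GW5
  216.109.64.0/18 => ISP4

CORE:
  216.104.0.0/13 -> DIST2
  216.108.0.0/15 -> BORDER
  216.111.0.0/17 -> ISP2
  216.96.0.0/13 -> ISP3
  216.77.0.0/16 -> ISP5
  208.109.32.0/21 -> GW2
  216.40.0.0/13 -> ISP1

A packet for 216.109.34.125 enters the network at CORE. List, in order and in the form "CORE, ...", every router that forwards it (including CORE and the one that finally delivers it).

CORE, BORDER, DIST2

At CORE: longest match for 216.109.34.125 is 216.108.0.0/15 -> BORDER
At BORDER: longest match for 216.109.34.125 is 216.0.0.0/6 -> DIST2
At DIST2: longest match for 216.109.34.125 is 216.109.0.0/17 -> local delivery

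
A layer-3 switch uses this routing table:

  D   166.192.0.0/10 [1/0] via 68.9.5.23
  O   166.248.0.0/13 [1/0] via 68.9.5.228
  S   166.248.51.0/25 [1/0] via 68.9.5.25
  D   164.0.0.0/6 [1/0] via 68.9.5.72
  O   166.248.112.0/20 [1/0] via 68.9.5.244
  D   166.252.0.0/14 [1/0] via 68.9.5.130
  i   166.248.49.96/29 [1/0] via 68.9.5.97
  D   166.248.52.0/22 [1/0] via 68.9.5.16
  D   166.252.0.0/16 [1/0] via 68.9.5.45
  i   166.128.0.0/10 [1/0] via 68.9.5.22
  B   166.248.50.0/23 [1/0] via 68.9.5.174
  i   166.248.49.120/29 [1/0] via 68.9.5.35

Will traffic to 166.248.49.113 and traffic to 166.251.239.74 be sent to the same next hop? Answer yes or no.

yes

166.248.49.113: longest match 166.248.0.0/13 -> 68.9.5.228
166.251.239.74: longest match 166.248.0.0/13 -> 68.9.5.228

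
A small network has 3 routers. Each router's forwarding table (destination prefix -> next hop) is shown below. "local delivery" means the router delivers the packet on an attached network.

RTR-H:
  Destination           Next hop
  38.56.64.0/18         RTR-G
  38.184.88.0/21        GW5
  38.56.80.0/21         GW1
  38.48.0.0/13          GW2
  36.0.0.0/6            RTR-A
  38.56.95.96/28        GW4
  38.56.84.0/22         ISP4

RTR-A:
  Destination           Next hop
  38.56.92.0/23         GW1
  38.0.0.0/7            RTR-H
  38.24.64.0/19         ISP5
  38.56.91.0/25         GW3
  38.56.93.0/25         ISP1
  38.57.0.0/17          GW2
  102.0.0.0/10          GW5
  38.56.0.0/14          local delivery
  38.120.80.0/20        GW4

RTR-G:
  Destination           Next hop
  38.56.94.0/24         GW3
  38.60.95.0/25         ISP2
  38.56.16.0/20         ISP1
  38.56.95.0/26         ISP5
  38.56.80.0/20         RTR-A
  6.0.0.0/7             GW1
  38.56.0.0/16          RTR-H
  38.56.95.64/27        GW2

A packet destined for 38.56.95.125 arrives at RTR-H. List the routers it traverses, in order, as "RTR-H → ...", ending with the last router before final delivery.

RTR-H → RTR-G → RTR-A

At RTR-H: longest match for 38.56.95.125 is 38.56.64.0/18 -> RTR-G
At RTR-G: longest match for 38.56.95.125 is 38.56.80.0/20 -> RTR-A
At RTR-A: longest match for 38.56.95.125 is 38.56.0.0/14 -> local delivery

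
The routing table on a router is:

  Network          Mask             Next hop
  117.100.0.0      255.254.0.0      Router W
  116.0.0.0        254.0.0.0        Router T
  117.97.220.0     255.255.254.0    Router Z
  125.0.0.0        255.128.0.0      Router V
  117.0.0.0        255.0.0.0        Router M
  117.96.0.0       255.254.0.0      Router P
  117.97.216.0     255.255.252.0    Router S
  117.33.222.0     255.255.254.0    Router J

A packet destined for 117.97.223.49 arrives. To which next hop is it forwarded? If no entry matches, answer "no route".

Routes whose prefix contains 117.97.223.49:
  116.0.0.0/7 (116.0.0.0 - 117.255.255.255) -> Router T
  117.0.0.0/8 (117.0.0.0 - 117.255.255.255) -> Router M
  117.96.0.0/15 (117.96.0.0 - 117.97.255.255) -> Router P
More-specific entries that do NOT match:
  117.97.220.0/23 (117.97.220.0 - 117.97.221.255) does not contain 117.97.223.49
  117.33.222.0/23 (117.33.222.0 - 117.33.223.255) does not contain 117.97.223.49
  117.97.216.0/22 (117.97.216.0 - 117.97.219.255) does not contain 117.97.223.49
Longest matching prefix is /15 -> next hop Router P.

Router P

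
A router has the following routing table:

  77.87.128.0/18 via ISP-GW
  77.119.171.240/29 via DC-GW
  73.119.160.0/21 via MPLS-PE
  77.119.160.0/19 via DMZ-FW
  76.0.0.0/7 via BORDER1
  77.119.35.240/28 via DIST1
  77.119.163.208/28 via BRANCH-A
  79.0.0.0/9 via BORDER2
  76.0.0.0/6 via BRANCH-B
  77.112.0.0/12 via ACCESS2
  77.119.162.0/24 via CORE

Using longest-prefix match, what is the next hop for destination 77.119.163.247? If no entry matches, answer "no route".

DMZ-FW

Routes whose prefix contains 77.119.163.247:
  76.0.0.0/6 (76.0.0.0 - 79.255.255.255) -> BRANCH-B
  76.0.0.0/7 (76.0.0.0 - 77.255.255.255) -> BORDER1
  77.112.0.0/12 (77.112.0.0 - 77.127.255.255) -> ACCESS2
  77.119.160.0/19 (77.119.160.0 - 77.119.191.255) -> DMZ-FW
More-specific entries that do NOT match:
  77.119.171.240/29 (77.119.171.240 - 77.119.171.247) does not contain 77.119.163.247
  77.119.35.240/28 (77.119.35.240 - 77.119.35.255) does not contain 77.119.163.247
  77.119.163.208/28 (77.119.163.208 - 77.119.163.223) does not contain 77.119.163.247
  77.119.162.0/24 (77.119.162.0 - 77.119.162.255) does not contain 77.119.163.247
  73.119.160.0/21 (73.119.160.0 - 73.119.167.255) does not contain 77.119.163.247
Longest matching prefix is /19 -> next hop DMZ-FW.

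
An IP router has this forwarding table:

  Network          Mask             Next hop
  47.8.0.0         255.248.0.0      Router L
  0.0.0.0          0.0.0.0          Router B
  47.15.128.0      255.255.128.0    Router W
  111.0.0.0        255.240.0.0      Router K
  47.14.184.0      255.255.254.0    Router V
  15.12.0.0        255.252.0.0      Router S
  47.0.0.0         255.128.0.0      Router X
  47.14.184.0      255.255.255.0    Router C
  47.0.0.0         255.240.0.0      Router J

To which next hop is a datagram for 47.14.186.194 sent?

Routes whose prefix contains 47.14.186.194:
  0.0.0.0/0 (default, matches everything) -> Router B
  47.0.0.0/9 (47.0.0.0 - 47.127.255.255) -> Router X
  47.0.0.0/12 (47.0.0.0 - 47.15.255.255) -> Router J
  47.8.0.0/13 (47.8.0.0 - 47.15.255.255) -> Router L
More-specific entries that do NOT match:
  47.14.184.0/24 (47.14.184.0 - 47.14.184.255) does not contain 47.14.186.194
  47.14.184.0/23 (47.14.184.0 - 47.14.185.255) does not contain 47.14.186.194
  47.15.128.0/17 (47.15.128.0 - 47.15.255.255) does not contain 47.14.186.194
  15.12.0.0/14 (15.12.0.0 - 15.15.255.255) does not contain 47.14.186.194
Longest matching prefix is /13 -> next hop Router L.

Router L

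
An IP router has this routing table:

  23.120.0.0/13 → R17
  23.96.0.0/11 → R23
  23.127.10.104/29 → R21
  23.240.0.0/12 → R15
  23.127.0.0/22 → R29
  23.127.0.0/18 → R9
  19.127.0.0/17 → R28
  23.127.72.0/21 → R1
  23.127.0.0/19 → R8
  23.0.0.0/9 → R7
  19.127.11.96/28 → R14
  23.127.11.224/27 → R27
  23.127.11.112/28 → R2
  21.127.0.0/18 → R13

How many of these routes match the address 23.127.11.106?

5

Prefixes containing 23.127.11.106:
  23.0.0.0/9 (23.0.0.0 - 23.127.255.255)
  23.96.0.0/11 (23.96.0.0 - 23.127.255.255)
  23.120.0.0/13 (23.120.0.0 - 23.127.255.255)
  23.127.0.0/18 (23.127.0.0 - 23.127.63.255)
  23.127.0.0/19 (23.127.0.0 - 23.127.31.255)
Total matching entries: 5.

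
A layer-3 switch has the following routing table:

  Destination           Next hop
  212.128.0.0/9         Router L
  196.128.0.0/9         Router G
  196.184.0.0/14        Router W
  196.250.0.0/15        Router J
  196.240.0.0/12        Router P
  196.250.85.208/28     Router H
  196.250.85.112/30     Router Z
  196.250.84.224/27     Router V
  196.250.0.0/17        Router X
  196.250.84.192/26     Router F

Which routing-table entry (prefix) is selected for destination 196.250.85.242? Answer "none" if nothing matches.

Entries matching 196.250.85.242:
  196.128.0.0/9 (196.128.0.0 - 196.255.255.255)
  196.240.0.0/12 (196.240.0.0 - 196.255.255.255)
  196.250.0.0/15 (196.250.0.0 - 196.251.255.255)
  196.250.0.0/17 (196.250.0.0 - 196.250.127.255)
Most specific is 196.250.0.0/17.

196.250.0.0/17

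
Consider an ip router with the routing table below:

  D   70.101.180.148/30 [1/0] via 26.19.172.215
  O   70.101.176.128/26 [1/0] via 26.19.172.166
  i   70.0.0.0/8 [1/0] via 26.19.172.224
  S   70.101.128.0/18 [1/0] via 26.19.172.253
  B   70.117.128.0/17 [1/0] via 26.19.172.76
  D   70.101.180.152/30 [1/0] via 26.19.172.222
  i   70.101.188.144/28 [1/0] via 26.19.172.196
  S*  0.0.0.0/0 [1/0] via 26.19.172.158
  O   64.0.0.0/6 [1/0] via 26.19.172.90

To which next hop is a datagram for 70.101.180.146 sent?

Routes whose prefix contains 70.101.180.146:
  0.0.0.0/0 (default, matches everything) -> 26.19.172.158
  70.0.0.0/8 (70.0.0.0 - 70.255.255.255) -> 26.19.172.224
  70.101.128.0/18 (70.101.128.0 - 70.101.191.255) -> 26.19.172.253
More-specific entries that do NOT match:
  70.101.180.148/30 (70.101.180.148 - 70.101.180.151) does not contain 70.101.180.146
  70.101.180.152/30 (70.101.180.152 - 70.101.180.155) does not contain 70.101.180.146
  70.101.188.144/28 (70.101.188.144 - 70.101.188.159) does not contain 70.101.180.146
  70.101.176.128/26 (70.101.176.128 - 70.101.176.191) does not contain 70.101.180.146
Longest matching prefix is /18 -> next hop 26.19.172.253.

26.19.172.253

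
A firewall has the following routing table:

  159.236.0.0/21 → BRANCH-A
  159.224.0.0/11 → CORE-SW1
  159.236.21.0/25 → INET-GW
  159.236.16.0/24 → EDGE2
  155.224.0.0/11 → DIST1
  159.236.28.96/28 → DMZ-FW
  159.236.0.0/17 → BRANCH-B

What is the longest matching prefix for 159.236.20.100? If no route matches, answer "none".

Entries matching 159.236.20.100:
  159.224.0.0/11 (159.224.0.0 - 159.255.255.255)
  159.236.0.0/17 (159.236.0.0 - 159.236.127.255)
Most specific is 159.236.0.0/17.

159.236.0.0/17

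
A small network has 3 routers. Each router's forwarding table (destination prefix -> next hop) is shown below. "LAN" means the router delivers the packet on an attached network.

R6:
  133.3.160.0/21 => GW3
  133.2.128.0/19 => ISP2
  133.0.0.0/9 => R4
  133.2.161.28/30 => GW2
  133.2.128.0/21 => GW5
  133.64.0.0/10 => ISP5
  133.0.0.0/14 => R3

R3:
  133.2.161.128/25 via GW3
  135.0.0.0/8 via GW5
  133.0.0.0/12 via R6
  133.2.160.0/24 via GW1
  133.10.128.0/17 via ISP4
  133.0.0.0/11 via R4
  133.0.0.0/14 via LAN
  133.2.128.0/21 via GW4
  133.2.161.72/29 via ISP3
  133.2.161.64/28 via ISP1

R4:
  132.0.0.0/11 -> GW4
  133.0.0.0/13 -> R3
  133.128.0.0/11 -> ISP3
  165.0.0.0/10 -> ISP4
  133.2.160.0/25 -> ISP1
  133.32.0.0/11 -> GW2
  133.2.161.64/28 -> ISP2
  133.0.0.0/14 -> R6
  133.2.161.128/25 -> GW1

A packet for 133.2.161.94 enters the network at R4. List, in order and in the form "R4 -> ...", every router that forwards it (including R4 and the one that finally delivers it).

At R4: longest match for 133.2.161.94 is 133.0.0.0/14 -> R6
At R6: longest match for 133.2.161.94 is 133.0.0.0/14 -> R3
At R3: longest match for 133.2.161.94 is 133.0.0.0/14 -> LAN

R4 -> R6 -> R3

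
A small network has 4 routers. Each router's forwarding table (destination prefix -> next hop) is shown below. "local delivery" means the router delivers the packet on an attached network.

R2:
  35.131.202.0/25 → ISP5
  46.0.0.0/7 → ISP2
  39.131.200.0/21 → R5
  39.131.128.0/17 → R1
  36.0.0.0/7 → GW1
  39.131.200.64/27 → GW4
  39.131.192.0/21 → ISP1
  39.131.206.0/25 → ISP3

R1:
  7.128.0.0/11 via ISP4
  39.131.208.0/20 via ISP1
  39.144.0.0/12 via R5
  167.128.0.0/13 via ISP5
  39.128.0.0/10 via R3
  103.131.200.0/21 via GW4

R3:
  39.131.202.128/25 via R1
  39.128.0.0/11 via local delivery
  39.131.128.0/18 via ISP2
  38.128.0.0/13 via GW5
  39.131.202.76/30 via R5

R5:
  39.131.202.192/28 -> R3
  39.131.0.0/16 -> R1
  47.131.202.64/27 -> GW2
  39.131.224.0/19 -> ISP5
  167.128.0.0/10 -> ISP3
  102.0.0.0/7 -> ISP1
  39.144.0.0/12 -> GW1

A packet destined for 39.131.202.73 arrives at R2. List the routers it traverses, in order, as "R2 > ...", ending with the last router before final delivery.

R2 > R5 > R1 > R3

At R2: longest match for 39.131.202.73 is 39.131.200.0/21 -> R5
At R5: longest match for 39.131.202.73 is 39.131.0.0/16 -> R1
At R1: longest match for 39.131.202.73 is 39.128.0.0/10 -> R3
At R3: longest match for 39.131.202.73 is 39.128.0.0/11 -> local delivery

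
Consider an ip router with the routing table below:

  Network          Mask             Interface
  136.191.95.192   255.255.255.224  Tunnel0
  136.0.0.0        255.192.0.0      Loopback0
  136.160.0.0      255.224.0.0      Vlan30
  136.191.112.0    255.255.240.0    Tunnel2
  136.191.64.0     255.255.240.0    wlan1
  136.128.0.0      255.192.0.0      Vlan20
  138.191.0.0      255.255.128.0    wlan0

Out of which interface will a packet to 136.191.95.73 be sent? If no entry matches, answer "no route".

Vlan30

Routes whose prefix contains 136.191.95.73:
  136.128.0.0/10 (136.128.0.0 - 136.191.255.255) -> Vlan20
  136.160.0.0/11 (136.160.0.0 - 136.191.255.255) -> Vlan30
More-specific entries that do NOT match:
  136.191.95.192/27 (136.191.95.192 - 136.191.95.223) does not contain 136.191.95.73
  136.191.112.0/20 (136.191.112.0 - 136.191.127.255) does not contain 136.191.95.73
  136.191.64.0/20 (136.191.64.0 - 136.191.79.255) does not contain 136.191.95.73
  138.191.0.0/17 (138.191.0.0 - 138.191.127.255) does not contain 136.191.95.73
Longest matching prefix is /11 -> interface Vlan30.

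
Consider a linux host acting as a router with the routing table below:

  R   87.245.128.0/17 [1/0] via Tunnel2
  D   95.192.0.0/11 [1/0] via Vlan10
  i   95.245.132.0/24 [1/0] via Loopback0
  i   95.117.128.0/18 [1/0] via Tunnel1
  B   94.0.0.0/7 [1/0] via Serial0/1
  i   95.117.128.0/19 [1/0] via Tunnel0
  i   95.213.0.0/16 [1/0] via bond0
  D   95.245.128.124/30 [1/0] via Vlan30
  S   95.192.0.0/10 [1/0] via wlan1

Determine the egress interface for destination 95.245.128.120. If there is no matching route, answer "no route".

Routes whose prefix contains 95.245.128.120:
  94.0.0.0/7 (94.0.0.0 - 95.255.255.255) -> Serial0/1
  95.192.0.0/10 (95.192.0.0 - 95.255.255.255) -> wlan1
More-specific entries that do NOT match:
  95.245.128.124/30 (95.245.128.124 - 95.245.128.127) does not contain 95.245.128.120
  95.245.132.0/24 (95.245.132.0 - 95.245.132.255) does not contain 95.245.128.120
  95.117.128.0/19 (95.117.128.0 - 95.117.159.255) does not contain 95.245.128.120
  95.117.128.0/18 (95.117.128.0 - 95.117.191.255) does not contain 95.245.128.120
  87.245.128.0/17 (87.245.128.0 - 87.245.255.255) does not contain 95.245.128.120
  95.213.0.0/16 (95.213.0.0 - 95.213.255.255) does not contain 95.245.128.120
  95.192.0.0/11 (95.192.0.0 - 95.223.255.255) does not contain 95.245.128.120
Longest matching prefix is /10 -> interface wlan1.

wlan1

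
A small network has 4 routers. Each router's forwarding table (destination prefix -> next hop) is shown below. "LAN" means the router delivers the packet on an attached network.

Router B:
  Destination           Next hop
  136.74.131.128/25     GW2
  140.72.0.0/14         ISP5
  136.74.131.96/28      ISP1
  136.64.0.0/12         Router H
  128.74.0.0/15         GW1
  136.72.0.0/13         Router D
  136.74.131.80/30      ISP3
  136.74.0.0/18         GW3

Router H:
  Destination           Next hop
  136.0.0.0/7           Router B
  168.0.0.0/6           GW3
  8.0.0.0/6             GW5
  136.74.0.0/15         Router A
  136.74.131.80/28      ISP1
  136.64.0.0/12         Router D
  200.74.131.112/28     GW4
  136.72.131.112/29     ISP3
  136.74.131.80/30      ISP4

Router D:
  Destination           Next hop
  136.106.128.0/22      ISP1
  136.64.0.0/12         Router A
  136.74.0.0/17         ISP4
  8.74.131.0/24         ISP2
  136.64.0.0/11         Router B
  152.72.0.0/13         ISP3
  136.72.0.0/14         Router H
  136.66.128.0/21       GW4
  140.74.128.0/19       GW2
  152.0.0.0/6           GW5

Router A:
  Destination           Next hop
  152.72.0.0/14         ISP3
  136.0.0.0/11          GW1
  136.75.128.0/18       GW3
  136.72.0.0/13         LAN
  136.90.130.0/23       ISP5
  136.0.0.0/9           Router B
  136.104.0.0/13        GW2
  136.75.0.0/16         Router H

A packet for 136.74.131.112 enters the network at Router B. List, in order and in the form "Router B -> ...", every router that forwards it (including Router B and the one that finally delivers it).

Router B -> Router D -> Router H -> Router A

At Router B: longest match for 136.74.131.112 is 136.72.0.0/13 -> Router D
At Router D: longest match for 136.74.131.112 is 136.72.0.0/14 -> Router H
At Router H: longest match for 136.74.131.112 is 136.74.0.0/15 -> Router A
At Router A: longest match for 136.74.131.112 is 136.72.0.0/13 -> LAN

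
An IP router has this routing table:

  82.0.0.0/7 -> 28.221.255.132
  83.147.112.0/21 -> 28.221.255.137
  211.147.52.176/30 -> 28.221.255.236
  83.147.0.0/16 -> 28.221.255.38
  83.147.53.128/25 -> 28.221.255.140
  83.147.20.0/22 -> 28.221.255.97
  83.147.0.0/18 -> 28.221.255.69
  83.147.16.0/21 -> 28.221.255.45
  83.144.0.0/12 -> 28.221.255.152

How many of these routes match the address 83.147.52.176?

4

Prefixes containing 83.147.52.176:
  82.0.0.0/7 (82.0.0.0 - 83.255.255.255)
  83.144.0.0/12 (83.144.0.0 - 83.159.255.255)
  83.147.0.0/16 (83.147.0.0 - 83.147.255.255)
  83.147.0.0/18 (83.147.0.0 - 83.147.63.255)
Total matching entries: 4.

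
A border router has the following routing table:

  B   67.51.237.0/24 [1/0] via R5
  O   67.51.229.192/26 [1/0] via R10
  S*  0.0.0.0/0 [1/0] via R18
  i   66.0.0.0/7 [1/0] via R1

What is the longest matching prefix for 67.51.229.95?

Entries matching 67.51.229.95:
  0.0.0.0/0 (default, matches everything)
  66.0.0.0/7 (66.0.0.0 - 67.255.255.255)
Most specific is 66.0.0.0/7.

66.0.0.0/7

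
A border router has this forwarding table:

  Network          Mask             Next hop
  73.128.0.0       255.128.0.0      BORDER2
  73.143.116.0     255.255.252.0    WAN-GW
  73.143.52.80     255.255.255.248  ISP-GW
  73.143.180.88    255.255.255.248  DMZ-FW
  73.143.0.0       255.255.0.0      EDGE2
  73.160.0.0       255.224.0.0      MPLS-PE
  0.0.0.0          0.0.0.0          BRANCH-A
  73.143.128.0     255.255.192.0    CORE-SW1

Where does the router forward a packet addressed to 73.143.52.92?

EDGE2

Routes whose prefix contains 73.143.52.92:
  0.0.0.0/0 (default, matches everything) -> BRANCH-A
  73.128.0.0/9 (73.128.0.0 - 73.255.255.255) -> BORDER2
  73.143.0.0/16 (73.143.0.0 - 73.143.255.255) -> EDGE2
More-specific entries that do NOT match:
  73.143.52.80/29 (73.143.52.80 - 73.143.52.87) does not contain 73.143.52.92
  73.143.180.88/29 (73.143.180.88 - 73.143.180.95) does not contain 73.143.52.92
  73.143.116.0/22 (73.143.116.0 - 73.143.119.255) does not contain 73.143.52.92
  73.143.128.0/18 (73.143.128.0 - 73.143.191.255) does not contain 73.143.52.92
Longest matching prefix is /16 -> next hop EDGE2.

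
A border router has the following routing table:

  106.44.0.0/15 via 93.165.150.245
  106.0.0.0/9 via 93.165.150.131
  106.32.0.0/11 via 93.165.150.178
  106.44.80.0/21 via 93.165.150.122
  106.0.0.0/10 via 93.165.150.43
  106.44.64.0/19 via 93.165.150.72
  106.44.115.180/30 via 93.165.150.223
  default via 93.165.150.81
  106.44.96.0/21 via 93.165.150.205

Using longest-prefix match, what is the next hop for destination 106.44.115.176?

93.165.150.245

Routes whose prefix contains 106.44.115.176:
  0.0.0.0/0 (default, matches everything) -> 93.165.150.81
  106.0.0.0/9 (106.0.0.0 - 106.127.255.255) -> 93.165.150.131
  106.0.0.0/10 (106.0.0.0 - 106.63.255.255) -> 93.165.150.43
  106.32.0.0/11 (106.32.0.0 - 106.63.255.255) -> 93.165.150.178
  106.44.0.0/15 (106.44.0.0 - 106.45.255.255) -> 93.165.150.245
More-specific entries that do NOT match:
  106.44.115.180/30 (106.44.115.180 - 106.44.115.183) does not contain 106.44.115.176
  106.44.80.0/21 (106.44.80.0 - 106.44.87.255) does not contain 106.44.115.176
  106.44.96.0/21 (106.44.96.0 - 106.44.103.255) does not contain 106.44.115.176
  106.44.64.0/19 (106.44.64.0 - 106.44.95.255) does not contain 106.44.115.176
Longest matching prefix is /15 -> next hop 93.165.150.245.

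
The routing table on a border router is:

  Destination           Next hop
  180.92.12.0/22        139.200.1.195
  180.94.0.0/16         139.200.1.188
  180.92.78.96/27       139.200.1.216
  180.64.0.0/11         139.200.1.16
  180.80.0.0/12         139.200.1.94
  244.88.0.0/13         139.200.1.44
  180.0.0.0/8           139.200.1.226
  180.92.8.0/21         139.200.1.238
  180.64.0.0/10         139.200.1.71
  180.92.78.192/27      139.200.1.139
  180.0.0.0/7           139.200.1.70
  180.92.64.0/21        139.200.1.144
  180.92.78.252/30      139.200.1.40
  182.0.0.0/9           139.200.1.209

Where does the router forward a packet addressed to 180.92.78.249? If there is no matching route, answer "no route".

139.200.1.94

Routes whose prefix contains 180.92.78.249:
  180.0.0.0/7 (180.0.0.0 - 181.255.255.255) -> 139.200.1.70
  180.0.0.0/8 (180.0.0.0 - 180.255.255.255) -> 139.200.1.226
  180.64.0.0/10 (180.64.0.0 - 180.127.255.255) -> 139.200.1.71
  180.64.0.0/11 (180.64.0.0 - 180.95.255.255) -> 139.200.1.16
  180.80.0.0/12 (180.80.0.0 - 180.95.255.255) -> 139.200.1.94
More-specific entries that do NOT match:
  180.92.78.252/30 (180.92.78.252 - 180.92.78.255) does not contain 180.92.78.249
  180.92.78.96/27 (180.92.78.96 - 180.92.78.127) does not contain 180.92.78.249
  180.92.78.192/27 (180.92.78.192 - 180.92.78.223) does not contain 180.92.78.249
  180.92.12.0/22 (180.92.12.0 - 180.92.15.255) does not contain 180.92.78.249
  180.92.8.0/21 (180.92.8.0 - 180.92.15.255) does not contain 180.92.78.249
  180.92.64.0/21 (180.92.64.0 - 180.92.71.255) does not contain 180.92.78.249
  180.94.0.0/16 (180.94.0.0 - 180.94.255.255) does not contain 180.92.78.249
  244.88.0.0/13 (244.88.0.0 - 244.95.255.255) does not contain 180.92.78.249
Longest matching prefix is /12 -> next hop 139.200.1.94.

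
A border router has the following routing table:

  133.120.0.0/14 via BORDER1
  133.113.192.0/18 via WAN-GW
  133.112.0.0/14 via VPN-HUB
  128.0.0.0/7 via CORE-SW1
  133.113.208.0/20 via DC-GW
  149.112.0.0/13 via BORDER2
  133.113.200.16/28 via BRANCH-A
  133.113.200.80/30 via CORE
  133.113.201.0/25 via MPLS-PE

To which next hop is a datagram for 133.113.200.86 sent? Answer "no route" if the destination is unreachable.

WAN-GW

Routes whose prefix contains 133.113.200.86:
  133.112.0.0/14 (133.112.0.0 - 133.115.255.255) -> VPN-HUB
  133.113.192.0/18 (133.113.192.0 - 133.113.255.255) -> WAN-GW
More-specific entries that do NOT match:
  133.113.200.80/30 (133.113.200.80 - 133.113.200.83) does not contain 133.113.200.86
  133.113.200.16/28 (133.113.200.16 - 133.113.200.31) does not contain 133.113.200.86
  133.113.201.0/25 (133.113.201.0 - 133.113.201.127) does not contain 133.113.200.86
  133.113.208.0/20 (133.113.208.0 - 133.113.223.255) does not contain 133.113.200.86
Longest matching prefix is /18 -> next hop WAN-GW.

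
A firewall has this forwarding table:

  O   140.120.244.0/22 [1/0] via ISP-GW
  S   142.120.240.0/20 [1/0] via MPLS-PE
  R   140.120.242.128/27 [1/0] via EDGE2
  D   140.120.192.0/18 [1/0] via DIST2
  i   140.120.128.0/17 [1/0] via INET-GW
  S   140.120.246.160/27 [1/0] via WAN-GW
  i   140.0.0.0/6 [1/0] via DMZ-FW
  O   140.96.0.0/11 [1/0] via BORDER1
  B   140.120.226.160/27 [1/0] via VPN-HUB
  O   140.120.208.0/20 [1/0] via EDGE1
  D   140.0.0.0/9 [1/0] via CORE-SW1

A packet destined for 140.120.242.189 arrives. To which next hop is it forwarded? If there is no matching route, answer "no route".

DIST2

Routes whose prefix contains 140.120.242.189:
  140.0.0.0/6 (140.0.0.0 - 143.255.255.255) -> DMZ-FW
  140.0.0.0/9 (140.0.0.0 - 140.127.255.255) -> CORE-SW1
  140.96.0.0/11 (140.96.0.0 - 140.127.255.255) -> BORDER1
  140.120.128.0/17 (140.120.128.0 - 140.120.255.255) -> INET-GW
  140.120.192.0/18 (140.120.192.0 - 140.120.255.255) -> DIST2
More-specific entries that do NOT match:
  140.120.242.128/27 (140.120.242.128 - 140.120.242.159) does not contain 140.120.242.189
  140.120.246.160/27 (140.120.246.160 - 140.120.246.191) does not contain 140.120.242.189
  140.120.226.160/27 (140.120.226.160 - 140.120.226.191) does not contain 140.120.242.189
  140.120.244.0/22 (140.120.244.0 - 140.120.247.255) does not contain 140.120.242.189
  142.120.240.0/20 (142.120.240.0 - 142.120.255.255) does not contain 140.120.242.189
  140.120.208.0/20 (140.120.208.0 - 140.120.223.255) does not contain 140.120.242.189
Longest matching prefix is /18 -> next hop DIST2.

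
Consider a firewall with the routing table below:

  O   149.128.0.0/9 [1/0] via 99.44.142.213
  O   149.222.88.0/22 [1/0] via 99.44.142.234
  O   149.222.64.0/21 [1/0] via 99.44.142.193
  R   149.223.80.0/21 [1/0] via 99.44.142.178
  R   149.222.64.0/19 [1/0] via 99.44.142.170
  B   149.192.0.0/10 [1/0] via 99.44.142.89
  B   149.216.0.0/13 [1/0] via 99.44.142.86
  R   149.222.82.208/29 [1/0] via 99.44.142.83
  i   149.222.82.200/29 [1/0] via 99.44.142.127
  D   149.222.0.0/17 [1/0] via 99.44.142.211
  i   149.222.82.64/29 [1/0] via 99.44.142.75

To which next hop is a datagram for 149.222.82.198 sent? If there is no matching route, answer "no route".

99.44.142.170

Routes whose prefix contains 149.222.82.198:
  149.128.0.0/9 (149.128.0.0 - 149.255.255.255) -> 99.44.142.213
  149.192.0.0/10 (149.192.0.0 - 149.255.255.255) -> 99.44.142.89
  149.216.0.0/13 (149.216.0.0 - 149.223.255.255) -> 99.44.142.86
  149.222.0.0/17 (149.222.0.0 - 149.222.127.255) -> 99.44.142.211
  149.222.64.0/19 (149.222.64.0 - 149.222.95.255) -> 99.44.142.170
More-specific entries that do NOT match:
  149.222.82.208/29 (149.222.82.208 - 149.222.82.215) does not contain 149.222.82.198
  149.222.82.200/29 (149.222.82.200 - 149.222.82.207) does not contain 149.222.82.198
  149.222.82.64/29 (149.222.82.64 - 149.222.82.71) does not contain 149.222.82.198
  149.222.88.0/22 (149.222.88.0 - 149.222.91.255) does not contain 149.222.82.198
  149.222.64.0/21 (149.222.64.0 - 149.222.71.255) does not contain 149.222.82.198
  149.223.80.0/21 (149.223.80.0 - 149.223.87.255) does not contain 149.222.82.198
Longest matching prefix is /19 -> next hop 99.44.142.170.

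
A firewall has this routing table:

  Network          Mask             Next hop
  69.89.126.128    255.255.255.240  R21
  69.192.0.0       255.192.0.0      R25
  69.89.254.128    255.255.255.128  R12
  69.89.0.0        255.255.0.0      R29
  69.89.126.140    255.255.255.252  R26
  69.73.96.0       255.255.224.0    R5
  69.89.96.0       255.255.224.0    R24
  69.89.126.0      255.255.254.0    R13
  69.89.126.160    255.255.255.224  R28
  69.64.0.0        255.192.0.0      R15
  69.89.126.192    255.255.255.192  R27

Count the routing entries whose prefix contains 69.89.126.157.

4

Prefixes containing 69.89.126.157:
  69.64.0.0/10 (69.64.0.0 - 69.127.255.255)
  69.89.0.0/16 (69.89.0.0 - 69.89.255.255)
  69.89.96.0/19 (69.89.96.0 - 69.89.127.255)
  69.89.126.0/23 (69.89.126.0 - 69.89.127.255)
Total matching entries: 4.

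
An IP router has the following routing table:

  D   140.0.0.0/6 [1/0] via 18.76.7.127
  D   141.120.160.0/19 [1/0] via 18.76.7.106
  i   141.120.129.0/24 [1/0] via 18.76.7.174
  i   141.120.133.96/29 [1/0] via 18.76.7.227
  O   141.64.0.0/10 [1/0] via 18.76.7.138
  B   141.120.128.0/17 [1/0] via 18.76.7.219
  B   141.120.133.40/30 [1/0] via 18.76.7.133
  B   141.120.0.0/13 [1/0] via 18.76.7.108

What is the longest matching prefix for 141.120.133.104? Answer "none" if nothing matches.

141.120.128.0/17

Entries matching 141.120.133.104:
  140.0.0.0/6 (140.0.0.0 - 143.255.255.255)
  141.64.0.0/10 (141.64.0.0 - 141.127.255.255)
  141.120.0.0/13 (141.120.0.0 - 141.127.255.255)
  141.120.128.0/17 (141.120.128.0 - 141.120.255.255)
Most specific is 141.120.128.0/17.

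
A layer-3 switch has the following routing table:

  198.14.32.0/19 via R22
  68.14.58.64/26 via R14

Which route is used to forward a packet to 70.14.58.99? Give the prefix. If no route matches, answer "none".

none

70.14.58.99 is outside every listed prefix and there is no default route.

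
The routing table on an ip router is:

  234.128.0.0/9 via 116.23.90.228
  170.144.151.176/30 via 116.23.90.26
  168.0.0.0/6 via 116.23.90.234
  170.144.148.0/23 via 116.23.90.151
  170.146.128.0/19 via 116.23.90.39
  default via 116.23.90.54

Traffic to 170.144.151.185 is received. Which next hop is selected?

116.23.90.234

Routes whose prefix contains 170.144.151.185:
  0.0.0.0/0 (default, matches everything) -> 116.23.90.54
  168.0.0.0/6 (168.0.0.0 - 171.255.255.255) -> 116.23.90.234
More-specific entries that do NOT match:
  170.144.151.176/30 (170.144.151.176 - 170.144.151.179) does not contain 170.144.151.185
  170.144.148.0/23 (170.144.148.0 - 170.144.149.255) does not contain 170.144.151.185
  170.146.128.0/19 (170.146.128.0 - 170.146.159.255) does not contain 170.144.151.185
  234.128.0.0/9 (234.128.0.0 - 234.255.255.255) does not contain 170.144.151.185
Longest matching prefix is /6 -> next hop 116.23.90.234.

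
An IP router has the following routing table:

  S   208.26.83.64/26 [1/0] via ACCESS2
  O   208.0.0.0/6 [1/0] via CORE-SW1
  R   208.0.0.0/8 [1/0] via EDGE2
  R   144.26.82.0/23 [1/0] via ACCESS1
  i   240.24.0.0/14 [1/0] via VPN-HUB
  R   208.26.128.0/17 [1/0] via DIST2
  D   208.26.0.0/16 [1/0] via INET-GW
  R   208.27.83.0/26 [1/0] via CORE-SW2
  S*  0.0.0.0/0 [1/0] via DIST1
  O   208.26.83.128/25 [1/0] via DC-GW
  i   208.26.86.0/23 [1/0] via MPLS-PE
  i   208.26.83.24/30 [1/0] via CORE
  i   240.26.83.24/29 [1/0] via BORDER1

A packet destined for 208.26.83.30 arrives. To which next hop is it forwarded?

Routes whose prefix contains 208.26.83.30:
  0.0.0.0/0 (default, matches everything) -> DIST1
  208.0.0.0/6 (208.0.0.0 - 211.255.255.255) -> CORE-SW1
  208.0.0.0/8 (208.0.0.0 - 208.255.255.255) -> EDGE2
  208.26.0.0/16 (208.26.0.0 - 208.26.255.255) -> INET-GW
More-specific entries that do NOT match:
  208.26.83.24/30 (208.26.83.24 - 208.26.83.27) does not contain 208.26.83.30
  240.26.83.24/29 (240.26.83.24 - 240.26.83.31) does not contain 208.26.83.30
  208.26.83.64/26 (208.26.83.64 - 208.26.83.127) does not contain 208.26.83.30
  208.27.83.0/26 (208.27.83.0 - 208.27.83.63) does not contain 208.26.83.30
  208.26.83.128/25 (208.26.83.128 - 208.26.83.255) does not contain 208.26.83.30
  144.26.82.0/23 (144.26.82.0 - 144.26.83.255) does not contain 208.26.83.30
  208.26.86.0/23 (208.26.86.0 - 208.26.87.255) does not contain 208.26.83.30
  208.26.128.0/17 (208.26.128.0 - 208.26.255.255) does not contain 208.26.83.30
Longest matching prefix is /16 -> next hop INET-GW.

INET-GW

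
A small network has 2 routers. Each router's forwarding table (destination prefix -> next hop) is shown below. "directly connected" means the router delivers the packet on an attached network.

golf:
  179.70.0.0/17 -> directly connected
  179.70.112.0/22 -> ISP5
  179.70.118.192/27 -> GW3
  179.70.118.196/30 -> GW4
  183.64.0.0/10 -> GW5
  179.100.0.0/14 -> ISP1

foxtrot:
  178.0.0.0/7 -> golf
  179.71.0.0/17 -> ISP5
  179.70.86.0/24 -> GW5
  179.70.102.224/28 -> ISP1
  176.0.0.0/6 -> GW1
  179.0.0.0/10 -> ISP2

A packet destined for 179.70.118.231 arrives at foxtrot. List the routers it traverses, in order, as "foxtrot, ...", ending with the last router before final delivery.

At foxtrot: longest match for 179.70.118.231 is 178.0.0.0/7 -> golf
At golf: longest match for 179.70.118.231 is 179.70.0.0/17 -> directly connected

foxtrot, golf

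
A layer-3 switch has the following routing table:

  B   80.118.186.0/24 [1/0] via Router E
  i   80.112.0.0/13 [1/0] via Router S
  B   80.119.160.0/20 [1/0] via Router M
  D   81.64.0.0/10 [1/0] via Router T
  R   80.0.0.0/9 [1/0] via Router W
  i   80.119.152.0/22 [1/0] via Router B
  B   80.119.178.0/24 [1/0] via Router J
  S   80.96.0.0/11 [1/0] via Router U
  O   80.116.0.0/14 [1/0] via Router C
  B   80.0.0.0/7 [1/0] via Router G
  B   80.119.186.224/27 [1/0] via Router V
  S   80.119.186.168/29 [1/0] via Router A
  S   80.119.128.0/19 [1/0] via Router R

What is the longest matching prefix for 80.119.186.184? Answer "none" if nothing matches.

Entries matching 80.119.186.184:
  80.0.0.0/7 (80.0.0.0 - 81.255.255.255)
  80.0.0.0/9 (80.0.0.0 - 80.127.255.255)
  80.96.0.0/11 (80.96.0.0 - 80.127.255.255)
  80.112.0.0/13 (80.112.0.0 - 80.119.255.255)
  80.116.0.0/14 (80.116.0.0 - 80.119.255.255)
Most specific is 80.116.0.0/14.

80.116.0.0/14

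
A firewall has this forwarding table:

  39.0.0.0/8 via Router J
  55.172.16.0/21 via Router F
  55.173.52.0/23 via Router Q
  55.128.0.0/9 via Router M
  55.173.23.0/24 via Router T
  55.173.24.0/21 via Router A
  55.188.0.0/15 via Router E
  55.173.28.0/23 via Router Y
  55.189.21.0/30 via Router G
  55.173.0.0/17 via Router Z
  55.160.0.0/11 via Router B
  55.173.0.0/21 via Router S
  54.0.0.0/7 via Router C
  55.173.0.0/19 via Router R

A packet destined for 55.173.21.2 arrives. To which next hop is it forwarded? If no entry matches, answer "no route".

Routes whose prefix contains 55.173.21.2:
  54.0.0.0/7 (54.0.0.0 - 55.255.255.255) -> Router C
  55.128.0.0/9 (55.128.0.0 - 55.255.255.255) -> Router M
  55.160.0.0/11 (55.160.0.0 - 55.191.255.255) -> Router B
  55.173.0.0/17 (55.173.0.0 - 55.173.127.255) -> Router Z
  55.173.0.0/19 (55.173.0.0 - 55.173.31.255) -> Router R
More-specific entries that do NOT match:
  55.189.21.0/30 (55.189.21.0 - 55.189.21.3) does not contain 55.173.21.2
  55.173.23.0/24 (55.173.23.0 - 55.173.23.255) does not contain 55.173.21.2
  55.173.52.0/23 (55.173.52.0 - 55.173.53.255) does not contain 55.173.21.2
  55.173.28.0/23 (55.173.28.0 - 55.173.29.255) does not contain 55.173.21.2
  55.172.16.0/21 (55.172.16.0 - 55.172.23.255) does not contain 55.173.21.2
  55.173.24.0/21 (55.173.24.0 - 55.173.31.255) does not contain 55.173.21.2
  55.173.0.0/21 (55.173.0.0 - 55.173.7.255) does not contain 55.173.21.2
Longest matching prefix is /19 -> next hop Router R.

Router R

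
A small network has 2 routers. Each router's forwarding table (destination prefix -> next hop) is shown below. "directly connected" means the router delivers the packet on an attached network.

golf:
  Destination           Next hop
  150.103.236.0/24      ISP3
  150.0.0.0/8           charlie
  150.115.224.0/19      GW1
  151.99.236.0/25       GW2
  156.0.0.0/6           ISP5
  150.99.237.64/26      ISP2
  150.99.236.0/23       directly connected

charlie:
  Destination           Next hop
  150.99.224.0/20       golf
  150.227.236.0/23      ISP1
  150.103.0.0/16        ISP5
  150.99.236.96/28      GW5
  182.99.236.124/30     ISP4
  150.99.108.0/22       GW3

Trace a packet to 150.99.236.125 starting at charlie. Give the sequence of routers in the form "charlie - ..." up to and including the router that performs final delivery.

charlie - golf

At charlie: longest match for 150.99.236.125 is 150.99.224.0/20 -> golf
At golf: longest match for 150.99.236.125 is 150.99.236.0/23 -> directly connected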